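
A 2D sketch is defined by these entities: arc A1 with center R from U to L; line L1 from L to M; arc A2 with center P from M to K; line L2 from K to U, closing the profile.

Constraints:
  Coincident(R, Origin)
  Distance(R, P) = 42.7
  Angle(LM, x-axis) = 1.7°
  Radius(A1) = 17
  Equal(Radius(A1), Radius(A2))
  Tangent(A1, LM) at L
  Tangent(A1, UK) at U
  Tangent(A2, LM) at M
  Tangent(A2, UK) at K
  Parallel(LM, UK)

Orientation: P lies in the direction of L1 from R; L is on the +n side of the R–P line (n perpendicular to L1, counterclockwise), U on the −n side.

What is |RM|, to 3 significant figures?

46.0

Tangency of A1 to both parallel lines with radius 17.0 puts L and U at R ± 17.0·n: L = (-0.504, 17.0), U = (0.504, -17.0). Equal radii place M and K the same way about P: M = P + 17.0·n = (42.2, 18.3), K = P − 17.0·n = (43.2, -15.7). Then |RM| = |M − R| = 46.0.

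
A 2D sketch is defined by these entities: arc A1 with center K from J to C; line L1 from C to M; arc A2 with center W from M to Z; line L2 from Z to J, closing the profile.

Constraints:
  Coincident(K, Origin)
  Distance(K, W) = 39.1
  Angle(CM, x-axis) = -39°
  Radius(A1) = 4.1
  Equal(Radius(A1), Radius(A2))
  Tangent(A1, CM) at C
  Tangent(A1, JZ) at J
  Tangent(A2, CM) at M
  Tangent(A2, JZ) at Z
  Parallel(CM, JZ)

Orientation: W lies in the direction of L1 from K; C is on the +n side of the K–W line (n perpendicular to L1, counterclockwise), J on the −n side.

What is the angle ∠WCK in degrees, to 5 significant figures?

84.014°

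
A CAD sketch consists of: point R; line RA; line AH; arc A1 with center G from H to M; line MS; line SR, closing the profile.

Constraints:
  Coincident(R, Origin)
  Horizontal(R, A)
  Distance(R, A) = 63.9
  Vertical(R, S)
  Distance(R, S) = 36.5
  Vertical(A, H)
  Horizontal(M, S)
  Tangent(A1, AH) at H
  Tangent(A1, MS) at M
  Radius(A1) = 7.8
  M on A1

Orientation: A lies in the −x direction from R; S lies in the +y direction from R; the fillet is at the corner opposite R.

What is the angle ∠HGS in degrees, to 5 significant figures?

172.08°

R is at the origin; RA is horizontal with |RA| = 63.9 and A on the −x side, so A = (-63.900, 0.0000). RS is vertical with |RS| = 36.5 and S on the +y side, so S = (0.0000, 36.500). The virtual corner opposite R is at (-63.900, 36.500). Tangency of A1 to AH means the radius GH is perpendicular to AH and A1 meets MS tangentially, so GM is at right angles to MS, with radius 7.8, so the center G sits 7.8 in from both sides at G = (-56.100, 28.700). That places the tangent points at H = (-63.900, 28.700) on AH and M = (-56.100, 36.500) on MS. Then cos ∠HGS = GH·GS / (|GH||GS|), giving 172.08°.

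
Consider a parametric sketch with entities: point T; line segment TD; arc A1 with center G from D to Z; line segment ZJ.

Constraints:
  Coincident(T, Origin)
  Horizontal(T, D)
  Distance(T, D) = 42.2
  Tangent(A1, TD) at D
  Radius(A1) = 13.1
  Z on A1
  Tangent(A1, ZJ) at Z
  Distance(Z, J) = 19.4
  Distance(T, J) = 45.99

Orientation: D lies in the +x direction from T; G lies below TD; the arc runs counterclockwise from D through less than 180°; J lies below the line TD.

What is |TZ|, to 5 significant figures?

32.569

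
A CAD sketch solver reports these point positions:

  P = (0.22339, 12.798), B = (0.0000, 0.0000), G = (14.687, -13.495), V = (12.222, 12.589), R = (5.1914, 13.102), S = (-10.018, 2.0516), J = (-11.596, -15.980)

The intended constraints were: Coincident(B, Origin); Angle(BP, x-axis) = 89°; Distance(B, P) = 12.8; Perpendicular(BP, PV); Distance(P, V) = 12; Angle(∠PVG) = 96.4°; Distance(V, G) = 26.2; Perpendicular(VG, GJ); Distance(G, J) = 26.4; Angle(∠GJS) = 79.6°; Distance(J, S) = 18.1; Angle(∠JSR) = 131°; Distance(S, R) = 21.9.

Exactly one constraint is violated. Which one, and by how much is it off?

Distance(S, R) = 21.9 — off by 3.10.

B = (0.00, 0.00) ✓; BP at 89.00° ✓; |BP| = 12.80 ✓; ∠(BP, PV) = 90.00° ✓; |PV| = 12.00 ✓; ∠PVG = 96.40° ✓; |VG| = 26.20 ✓; ∠(VG, GJ) = 90.00° ✓; |GJ| = 26.40 ✓; ∠GJS = 79.60° ✓; |JS| = 18.10 ✓; ∠JSR = 131.0° ✓; |SR| = 18.80 ✗.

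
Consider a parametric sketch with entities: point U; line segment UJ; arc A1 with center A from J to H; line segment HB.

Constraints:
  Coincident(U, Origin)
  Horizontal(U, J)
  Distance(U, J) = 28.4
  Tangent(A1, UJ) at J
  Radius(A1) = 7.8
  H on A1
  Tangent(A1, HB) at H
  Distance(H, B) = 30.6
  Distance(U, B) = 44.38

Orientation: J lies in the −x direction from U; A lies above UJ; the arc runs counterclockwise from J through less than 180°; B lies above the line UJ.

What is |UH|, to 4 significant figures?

22.14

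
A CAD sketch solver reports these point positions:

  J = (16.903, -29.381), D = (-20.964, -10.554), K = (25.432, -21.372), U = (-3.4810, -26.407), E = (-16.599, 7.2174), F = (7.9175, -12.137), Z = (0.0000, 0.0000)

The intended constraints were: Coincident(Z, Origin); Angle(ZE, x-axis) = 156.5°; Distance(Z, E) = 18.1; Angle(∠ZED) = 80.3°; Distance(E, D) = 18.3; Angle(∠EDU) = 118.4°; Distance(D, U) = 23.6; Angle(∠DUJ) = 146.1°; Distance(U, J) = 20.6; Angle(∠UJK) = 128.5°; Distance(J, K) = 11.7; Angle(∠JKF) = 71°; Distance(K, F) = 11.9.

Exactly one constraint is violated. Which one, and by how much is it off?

Distance(K, F) = 11.9 — off by 7.90.

Z = (0.00, 0.00) ✓; ZE at 156.5° ✓; |ZE| = 18.10 ✓; ∠ZED = 80.30° ✓; |ED| = 18.30 ✓; ∠EDU = 118.4° ✓; |DU| = 23.60 ✓; ∠DUJ = 146.1° ✓; |UJ| = 20.60 ✓; ∠UJK = 128.5° ✓; |JK| = 11.70 ✓; ∠JKF = 71.00° ✓; |KF| = 19.80 ✗.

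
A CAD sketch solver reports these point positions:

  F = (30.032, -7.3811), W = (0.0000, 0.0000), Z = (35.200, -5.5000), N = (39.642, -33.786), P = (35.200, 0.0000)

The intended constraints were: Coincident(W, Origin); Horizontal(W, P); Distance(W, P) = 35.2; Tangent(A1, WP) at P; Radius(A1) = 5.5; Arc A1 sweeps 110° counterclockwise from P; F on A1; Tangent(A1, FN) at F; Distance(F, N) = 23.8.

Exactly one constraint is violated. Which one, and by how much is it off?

Distance(F, N) = 23.8 — off by 4.30.

W = (0.00, 0.00) ✓; W.y = 0.00, P.y = 0.00 ✓; |WP| = 35.20 ✓; ∠(ZP, PW) = 90.00° ✓; |ZP| = 5.500 ✓; bearing(Z→F) − bearing(Z→P) = 110.0° ✓; |ZF| = 5.500 ✓; ∠(ZF, FN) = 90.00° ✓; |FN| = 28.10 ✗.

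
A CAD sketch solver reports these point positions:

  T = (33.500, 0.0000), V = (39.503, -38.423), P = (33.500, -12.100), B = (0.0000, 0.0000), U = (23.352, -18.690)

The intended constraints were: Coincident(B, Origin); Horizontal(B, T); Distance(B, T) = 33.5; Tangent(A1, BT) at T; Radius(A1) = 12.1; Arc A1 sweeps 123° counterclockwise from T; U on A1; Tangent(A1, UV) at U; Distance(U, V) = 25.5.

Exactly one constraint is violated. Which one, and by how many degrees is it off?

Tangent(A1, UV) at U — off by 6.30°.

B = (0.00, 0.00) ✓; B.y = 0.00, T.y = 0.00 ✓; |BT| = 33.50 ✓; ∠(PT, TB) = 90.00° ✓; |PT| = 12.10 ✓; bearing(P→U) − bearing(P→T) = 123.0° ✓; |PU| = 12.10 ✓; ∠(PU, UV) = 83.70° ✗; |UV| = 25.50 ✓.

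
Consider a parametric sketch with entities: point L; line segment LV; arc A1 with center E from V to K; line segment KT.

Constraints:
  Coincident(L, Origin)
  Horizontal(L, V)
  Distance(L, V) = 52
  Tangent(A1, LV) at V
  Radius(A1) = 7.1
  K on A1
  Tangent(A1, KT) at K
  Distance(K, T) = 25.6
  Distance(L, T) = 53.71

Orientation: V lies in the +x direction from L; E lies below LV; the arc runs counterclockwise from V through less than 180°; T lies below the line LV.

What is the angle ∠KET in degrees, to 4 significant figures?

74.50°

Checks: ∠(EV, VL) = 90.00° ✓; |EK| = 7.100 ✓; ∠(EK, KT) = 90.00° ✓; |KT| = 25.60 ✓; |LT| = 53.71 ✓.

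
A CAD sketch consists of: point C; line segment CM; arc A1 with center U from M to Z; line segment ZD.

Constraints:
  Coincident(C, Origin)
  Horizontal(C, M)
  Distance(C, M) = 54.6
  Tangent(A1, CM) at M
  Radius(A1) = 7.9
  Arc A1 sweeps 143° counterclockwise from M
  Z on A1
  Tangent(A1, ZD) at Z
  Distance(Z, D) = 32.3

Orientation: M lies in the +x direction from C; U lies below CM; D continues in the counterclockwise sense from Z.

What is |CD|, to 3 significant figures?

82.8

C is at the origin; C and M share the same y with |CM| = 54.6 and M on the +x side, so M = (54.6, 0.00). Since A1 is tangent to CM there, UM ⟂ CM, so U = M + (0, -7.9) = (54.6, -7.90). On A1, M sits at bearing 90° from U; a 143° counterclockwise sweep puts Z at bearing 233°, so Z = U + 7.9·(cos 233°, sin 233°) = (49.8, -14.2). Since A1 is tangent to ZD there, UZ ⟂ ZD, so ZD runs along (−sin 233°, cos 233°); with |ZD| = 32.3, D = (75.6, -33.6). Then |CD| = |D − C| = 82.8.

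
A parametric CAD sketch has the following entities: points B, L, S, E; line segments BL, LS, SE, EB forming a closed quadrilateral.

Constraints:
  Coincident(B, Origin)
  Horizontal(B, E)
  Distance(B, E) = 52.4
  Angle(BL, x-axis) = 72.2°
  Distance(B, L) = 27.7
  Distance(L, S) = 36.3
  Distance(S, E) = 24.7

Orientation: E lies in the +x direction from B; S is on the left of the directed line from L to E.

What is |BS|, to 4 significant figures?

50.43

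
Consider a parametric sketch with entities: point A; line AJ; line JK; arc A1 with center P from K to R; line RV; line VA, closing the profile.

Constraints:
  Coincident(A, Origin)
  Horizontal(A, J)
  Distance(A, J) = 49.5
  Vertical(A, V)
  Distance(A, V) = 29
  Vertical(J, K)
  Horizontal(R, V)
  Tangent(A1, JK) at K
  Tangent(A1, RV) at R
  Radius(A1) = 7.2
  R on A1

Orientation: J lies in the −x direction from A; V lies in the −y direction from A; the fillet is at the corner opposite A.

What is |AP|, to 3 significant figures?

47.6

A is at the origin; A and J share the same y with |AJ| = 49.5 and J on the −x side, so J = (-49.5, 0.00). AV is vertical with |AV| = 29.0 and V on the −y side, so V = (0.00, -29.0). The virtual corner opposite A is at (-49.5, -29.0). A1 meets JK tangentially, so PK is at right angles to JK and tangency of A1 to RV means the radius PR is perpendicular to RV, with radius 7.2, so the center P sits 7.2 in from both sides at P = (-42.3, -21.8). Then |AP| = |P − A| = 47.6.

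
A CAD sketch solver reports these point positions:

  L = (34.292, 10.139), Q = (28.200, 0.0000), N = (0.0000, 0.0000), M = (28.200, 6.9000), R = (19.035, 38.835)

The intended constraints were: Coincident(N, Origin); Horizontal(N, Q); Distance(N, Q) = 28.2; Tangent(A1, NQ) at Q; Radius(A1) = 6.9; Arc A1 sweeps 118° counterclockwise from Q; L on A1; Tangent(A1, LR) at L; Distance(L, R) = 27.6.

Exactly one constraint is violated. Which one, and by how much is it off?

Distance(L, R) = 27.6 — off by 4.90.

N = (0.00, 0.00) ✓; N.y = 0.00, Q.y = 0.00 ✓; |NQ| = 28.20 ✓; ∠(MQ, QN) = 90.00° ✓; |MQ| = 6.900 ✓; bearing(M→L) − bearing(M→Q) = 118.0° ✓; |ML| = 6.900 ✓; ∠(ML, LR) = 90.00° ✓; |LR| = 32.50 ✗.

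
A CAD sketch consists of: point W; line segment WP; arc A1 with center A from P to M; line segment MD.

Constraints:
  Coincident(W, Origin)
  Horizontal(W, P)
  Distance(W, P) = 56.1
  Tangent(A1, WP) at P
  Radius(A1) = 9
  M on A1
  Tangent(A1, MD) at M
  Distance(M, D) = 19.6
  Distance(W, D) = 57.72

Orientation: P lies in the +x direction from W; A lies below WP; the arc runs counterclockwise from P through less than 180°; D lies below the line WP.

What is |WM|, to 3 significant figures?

48.2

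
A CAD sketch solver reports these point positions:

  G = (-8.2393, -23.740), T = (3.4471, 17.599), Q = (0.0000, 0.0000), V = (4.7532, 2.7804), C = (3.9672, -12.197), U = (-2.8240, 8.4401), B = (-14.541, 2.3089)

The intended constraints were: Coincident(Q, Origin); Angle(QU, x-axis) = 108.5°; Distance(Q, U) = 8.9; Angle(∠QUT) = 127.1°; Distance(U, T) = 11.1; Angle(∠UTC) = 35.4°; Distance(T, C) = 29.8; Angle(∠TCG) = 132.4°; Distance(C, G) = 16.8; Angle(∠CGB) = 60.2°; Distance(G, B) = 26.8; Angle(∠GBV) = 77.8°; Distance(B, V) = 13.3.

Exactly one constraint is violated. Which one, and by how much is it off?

Distance(B, V) = 13.3 — off by 6.00.

Q = (0.00, 0.00) ✓; QU at 108.5° ✓; |QU| = 8.900 ✓; ∠QUT = 127.1° ✓; |UT| = 11.10 ✓; ∠UTC = 35.40° ✓; |TC| = 29.80 ✓; ∠TCG = 132.4° ✓; |CG| = 16.80 ✓; ∠CGB = 60.20° ✓; |GB| = 26.80 ✓; ∠GBV = 77.80° ✓; |BV| = 19.30 ✗.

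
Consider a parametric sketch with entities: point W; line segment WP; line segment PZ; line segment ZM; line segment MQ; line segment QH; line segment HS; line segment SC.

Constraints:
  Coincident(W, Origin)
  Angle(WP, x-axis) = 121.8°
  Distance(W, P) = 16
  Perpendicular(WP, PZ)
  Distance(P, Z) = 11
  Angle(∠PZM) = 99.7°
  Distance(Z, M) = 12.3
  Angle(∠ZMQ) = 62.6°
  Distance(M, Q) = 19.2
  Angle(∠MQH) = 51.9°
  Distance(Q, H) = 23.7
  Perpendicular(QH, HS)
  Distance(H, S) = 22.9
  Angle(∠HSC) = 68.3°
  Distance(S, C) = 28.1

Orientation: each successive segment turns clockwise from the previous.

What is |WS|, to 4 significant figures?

27.56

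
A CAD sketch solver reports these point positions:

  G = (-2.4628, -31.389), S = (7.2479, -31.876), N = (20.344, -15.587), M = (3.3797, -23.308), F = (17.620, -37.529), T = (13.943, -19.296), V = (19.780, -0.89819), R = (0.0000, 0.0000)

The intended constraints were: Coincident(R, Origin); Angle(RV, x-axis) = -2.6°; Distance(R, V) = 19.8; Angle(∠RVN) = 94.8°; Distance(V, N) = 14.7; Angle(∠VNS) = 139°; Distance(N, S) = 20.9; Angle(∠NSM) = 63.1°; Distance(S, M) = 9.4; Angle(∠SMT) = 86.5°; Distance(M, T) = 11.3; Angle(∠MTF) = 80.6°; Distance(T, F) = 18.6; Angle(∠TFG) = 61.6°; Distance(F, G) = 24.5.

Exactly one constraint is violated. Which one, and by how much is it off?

Distance(F, G) = 24.5 — off by 3.50.

R = (0.00, 0.00) ✓; RV at -2.600° ✓; |RV| = 19.80 ✓; ∠RVN = 94.80° ✓; |VN| = 14.70 ✓; ∠VNS = 139.0° ✓; |NS| = 20.90 ✓; ∠NSM = 63.10° ✓; |SM| = 9.401 ✓; ∠SMT = 86.50° ✓; |MT| = 11.30 ✓; ∠MTF = 80.60° ✓; |TF| = 18.60 ✓; ∠TFG = 61.60° ✓; |FG| = 21.00 ✗.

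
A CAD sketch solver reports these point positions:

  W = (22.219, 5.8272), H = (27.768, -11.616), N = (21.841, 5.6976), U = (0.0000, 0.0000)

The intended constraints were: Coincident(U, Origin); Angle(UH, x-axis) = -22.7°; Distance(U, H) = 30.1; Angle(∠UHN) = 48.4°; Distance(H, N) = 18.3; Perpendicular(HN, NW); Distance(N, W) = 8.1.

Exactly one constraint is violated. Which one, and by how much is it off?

Distance(N, W) = 8.1 — off by 7.70.

U = (0.00, 0.00) ✓; UH at -22.70° ✓; |UH| = 30.10 ✓; ∠UHN = 48.40° ✓; |HN| = 18.30 ✓; ∠(HN, NW) = 89.97° ✓; |NW| = 0.3996 ✗.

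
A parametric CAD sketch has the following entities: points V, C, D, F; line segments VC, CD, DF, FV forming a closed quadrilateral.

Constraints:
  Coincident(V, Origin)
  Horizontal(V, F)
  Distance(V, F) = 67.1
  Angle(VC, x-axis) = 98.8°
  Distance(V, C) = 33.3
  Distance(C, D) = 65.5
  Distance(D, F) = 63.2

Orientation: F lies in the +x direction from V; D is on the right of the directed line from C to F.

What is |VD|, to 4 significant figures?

32.58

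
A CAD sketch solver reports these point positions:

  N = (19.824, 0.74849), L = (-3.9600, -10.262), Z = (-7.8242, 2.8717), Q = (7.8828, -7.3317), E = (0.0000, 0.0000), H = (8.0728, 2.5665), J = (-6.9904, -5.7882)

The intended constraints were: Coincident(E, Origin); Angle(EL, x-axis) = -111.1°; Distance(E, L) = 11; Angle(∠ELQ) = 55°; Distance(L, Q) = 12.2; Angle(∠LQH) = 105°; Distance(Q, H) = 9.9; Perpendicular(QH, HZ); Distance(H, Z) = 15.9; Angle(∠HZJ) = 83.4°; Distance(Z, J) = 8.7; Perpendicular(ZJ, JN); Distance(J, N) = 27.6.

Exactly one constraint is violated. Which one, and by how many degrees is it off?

Perpendicular(ZJ, JN) — off by 8.20°.

E = (0.00, 0.00) ✓; EL at -111.1° ✓; |EL| = 11.00 ✓; ∠ELQ = 55.00° ✓; |LQ| = 12.20 ✓; ∠LQH = 105.0° ✓; |QH| = 9.900 ✓; ∠(QH, HZ) = 90.00° ✓; |HZ| = 15.90 ✓; ∠HZJ = 83.40° ✓; |ZJ| = 8.700 ✓; ∠(ZJ, JN) = 98.20° ✗; |JN| = 27.60 ✓.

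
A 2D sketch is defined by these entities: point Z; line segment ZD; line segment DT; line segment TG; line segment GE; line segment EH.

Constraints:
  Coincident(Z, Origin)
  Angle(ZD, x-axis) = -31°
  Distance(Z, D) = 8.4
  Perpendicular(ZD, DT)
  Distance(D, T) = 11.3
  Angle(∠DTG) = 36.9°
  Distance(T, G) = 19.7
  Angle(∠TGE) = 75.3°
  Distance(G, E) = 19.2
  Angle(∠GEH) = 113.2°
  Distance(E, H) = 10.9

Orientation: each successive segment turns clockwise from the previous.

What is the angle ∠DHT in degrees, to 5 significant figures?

31.763°

Z is at the origin; ZD runs at -31.0° with length 8.4, so D = (7.2002, -4.3263). The perpendicularity gives DT at right angles to ZD, so DT runs at -121.00°; with |DT| = 11.3, T = (1.3803, -14.012). ∠DTG = 36.9° gives TG at 95.900° from the x-axis; with |TG| = 19.7, G = (-0.64474, 5.5833). ∠TGE = 75.3° gives GE at -8.8000° from the x-axis; with |GE| = 19.2, E = (18.329, 2.6460). ∠GEH = 113.2° gives EH at -75.600° from the x-axis; with |EH| = 10.9, H = (21.040, -7.9115). Then cos ∠DHT = HD·HT / (|HD||HT|), giving 31.763°.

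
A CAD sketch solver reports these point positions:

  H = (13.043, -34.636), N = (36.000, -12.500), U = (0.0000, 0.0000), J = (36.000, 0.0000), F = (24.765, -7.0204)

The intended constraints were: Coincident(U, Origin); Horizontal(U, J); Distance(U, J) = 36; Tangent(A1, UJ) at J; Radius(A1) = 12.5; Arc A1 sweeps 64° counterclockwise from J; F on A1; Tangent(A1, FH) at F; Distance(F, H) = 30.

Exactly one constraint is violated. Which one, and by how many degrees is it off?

Tangent(A1, FH) at F — off by 3.00°.

U = (0.00, 0.00) ✓; U.y = 0.00, J.y = 0.00 ✓; |UJ| = 36.00 ✓; ∠(NJ, JU) = 90.00° ✓; |NJ| = 12.50 ✓; bearing(N→F) − bearing(N→J) = 64.00° ✓; |NF| = 12.50 ✓; ∠(NF, FH) = 87.00° ✗; |FH| = 30.00 ✓.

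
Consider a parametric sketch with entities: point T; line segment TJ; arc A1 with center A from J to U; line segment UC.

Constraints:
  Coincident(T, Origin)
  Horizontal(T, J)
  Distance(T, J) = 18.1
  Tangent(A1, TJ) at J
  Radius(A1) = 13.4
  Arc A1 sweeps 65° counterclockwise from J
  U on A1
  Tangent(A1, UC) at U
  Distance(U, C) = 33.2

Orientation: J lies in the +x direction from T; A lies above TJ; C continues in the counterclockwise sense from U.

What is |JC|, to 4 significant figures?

46.00

T is at the origin; T and J share the same y with |TJ| = 18.1 and J on the +x side, so J = (18.10, 0.000). Since A1 is tangent to TJ there, AJ ⟂ TJ, so A = J + (0, 13.4) = (18.10, 13.40). On A1, J sits at bearing -90° from A; a 65° counterclockwise sweep puts U at bearing -25°, so U = A + 13.4·(cos -25°, sin -25°) = (30.24, 7.737). The tangent condition forces AU to be normal to UC, so UC runs along (−sin -25°, cos -25°); with |UC| = 33.2, C = (44.28, 37.83). Then |JC| = |C − J| = 46.00.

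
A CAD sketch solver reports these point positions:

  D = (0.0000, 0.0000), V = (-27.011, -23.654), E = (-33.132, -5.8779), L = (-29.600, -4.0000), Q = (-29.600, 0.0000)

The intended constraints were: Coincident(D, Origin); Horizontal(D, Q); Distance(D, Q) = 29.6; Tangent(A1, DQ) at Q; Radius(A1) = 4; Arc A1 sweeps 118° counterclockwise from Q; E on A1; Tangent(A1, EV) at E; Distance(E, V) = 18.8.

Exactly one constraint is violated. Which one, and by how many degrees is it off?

Tangent(A1, EV) at E — off by 9.00°.

D = (0.00, 0.00) ✓; D.y = 0.00, Q.y = 0.00 ✓; |DQ| = 29.60 ✓; ∠(LQ, QD) = 90.00° ✓; |LQ| = 4.000 ✓; bearing(L→E) − bearing(L→Q) = 118.0° ✓; |LE| = 4.000 ✓; ∠(LE, EV) = 99.00° ✗; |EV| = 18.80 ✓.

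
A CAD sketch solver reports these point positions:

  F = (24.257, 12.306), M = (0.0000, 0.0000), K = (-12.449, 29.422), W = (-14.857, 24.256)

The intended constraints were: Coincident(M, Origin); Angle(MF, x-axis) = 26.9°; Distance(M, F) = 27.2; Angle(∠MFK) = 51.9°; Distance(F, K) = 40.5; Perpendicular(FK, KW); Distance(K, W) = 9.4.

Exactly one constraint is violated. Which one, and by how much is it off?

Distance(K, W) = 9.4 — off by 3.70.

M = (0.00, 0.00) ✓; MF at 26.90° ✓; |MF| = 27.20 ✓; ∠MFK = 51.90° ✓; |FK| = 40.50 ✓; ∠(FK, KW) = 90.01° ✓; |KW| = 5.700 ✗.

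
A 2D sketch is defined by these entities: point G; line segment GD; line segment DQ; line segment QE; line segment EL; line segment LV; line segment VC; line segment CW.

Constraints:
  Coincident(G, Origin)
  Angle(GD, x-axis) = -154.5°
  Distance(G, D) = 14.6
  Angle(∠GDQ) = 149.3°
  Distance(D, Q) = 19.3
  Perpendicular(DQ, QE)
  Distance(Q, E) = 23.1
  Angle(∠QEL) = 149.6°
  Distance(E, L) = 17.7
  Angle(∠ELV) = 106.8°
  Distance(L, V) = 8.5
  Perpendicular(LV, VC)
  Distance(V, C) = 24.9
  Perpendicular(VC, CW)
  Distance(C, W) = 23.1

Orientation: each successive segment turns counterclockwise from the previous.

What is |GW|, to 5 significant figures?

44.125

LV is perpendicular to VC, so VC runs at 159.80°; with |VC| = 24.9, C = (-7.4831, -19.648). The perpendicularity gives CW at right angles to VC, so CW runs at -110.20°; with |CW| = 23.1, W = (-15.459, -41.328). Then |GW| = |W − G| = 44.125.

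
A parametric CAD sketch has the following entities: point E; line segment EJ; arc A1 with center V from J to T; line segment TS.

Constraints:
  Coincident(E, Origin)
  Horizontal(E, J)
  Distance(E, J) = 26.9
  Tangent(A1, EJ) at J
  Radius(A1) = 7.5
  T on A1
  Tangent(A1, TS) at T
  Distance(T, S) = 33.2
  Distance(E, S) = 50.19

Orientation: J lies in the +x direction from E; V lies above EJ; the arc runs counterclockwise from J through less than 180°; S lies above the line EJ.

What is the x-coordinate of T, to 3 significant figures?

34.3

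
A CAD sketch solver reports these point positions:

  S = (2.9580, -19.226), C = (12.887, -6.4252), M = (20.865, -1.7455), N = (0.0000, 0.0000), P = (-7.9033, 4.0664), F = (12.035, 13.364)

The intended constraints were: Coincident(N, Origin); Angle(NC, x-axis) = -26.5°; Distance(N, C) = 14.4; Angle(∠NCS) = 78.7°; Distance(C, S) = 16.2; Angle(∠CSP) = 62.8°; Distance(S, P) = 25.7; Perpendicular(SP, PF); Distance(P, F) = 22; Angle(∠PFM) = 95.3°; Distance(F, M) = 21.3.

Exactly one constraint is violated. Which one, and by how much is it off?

Distance(F, M) = 21.3 — off by 3.80.

N = (0.00, 0.00) ✓; NC at -26.50° ✓; |NC| = 14.40 ✓; ∠NCS = 78.70° ✓; |CS| = 16.20 ✓; ∠CSP = 62.80° ✓; |SP| = 25.70 ✓; ∠(SP, PF) = 90.00° ✓; |PF| = 22.00 ✓; ∠PFM = 95.30° ✓; |FM| = 17.50 ✗.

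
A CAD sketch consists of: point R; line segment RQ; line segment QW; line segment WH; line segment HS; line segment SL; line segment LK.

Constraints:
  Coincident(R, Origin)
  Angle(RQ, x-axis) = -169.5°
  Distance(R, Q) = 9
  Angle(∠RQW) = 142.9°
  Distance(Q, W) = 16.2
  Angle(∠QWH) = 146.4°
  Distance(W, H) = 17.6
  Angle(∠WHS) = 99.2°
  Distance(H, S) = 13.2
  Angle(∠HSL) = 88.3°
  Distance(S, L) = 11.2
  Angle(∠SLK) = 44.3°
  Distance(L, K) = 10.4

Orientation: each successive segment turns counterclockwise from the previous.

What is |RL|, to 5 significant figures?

25.249

R is at the origin; RQ runs at -169.5° with length 9.0, so Q = (-8.8493, -1.6401). ∠RQW = 142.9° gives QW at -132.40° from the x-axis; with |QW| = 16.2, W = (-19.773, -13.603). ∠QWH = 146.4° gives WH at -98.800° from the x-axis; with |WH| = 17.6, H = (-22.466, -30.996). ∠WHS = 99.2° gives HS at -18.000° from the x-axis; with |HS| = 13.2, S = (-9.9116, -35.075). ∠HSL = 88.3° gives SL at 73.700° from the x-axis; with |SL| = 11.2, L = (-6.7681, -24.325). Then |RL| = |L − R| = 25.249.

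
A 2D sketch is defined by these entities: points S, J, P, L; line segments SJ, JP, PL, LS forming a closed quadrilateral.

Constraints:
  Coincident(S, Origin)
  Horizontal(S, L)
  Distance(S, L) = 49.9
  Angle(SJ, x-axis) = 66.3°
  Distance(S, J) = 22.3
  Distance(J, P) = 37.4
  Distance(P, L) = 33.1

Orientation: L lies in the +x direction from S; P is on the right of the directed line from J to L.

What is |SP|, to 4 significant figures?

25.48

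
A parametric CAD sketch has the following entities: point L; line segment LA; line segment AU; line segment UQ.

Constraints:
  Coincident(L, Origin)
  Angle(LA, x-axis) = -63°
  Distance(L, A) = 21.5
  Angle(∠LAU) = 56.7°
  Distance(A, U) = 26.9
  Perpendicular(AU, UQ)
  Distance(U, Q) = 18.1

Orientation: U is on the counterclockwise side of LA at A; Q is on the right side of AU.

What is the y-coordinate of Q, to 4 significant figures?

-4.758

∠LAU = 56.7°, so AU runs at -63.0° + (180° − 56.7°) = 60.30° from the x-axis; with |AU| = 26.9, U = A + 26.9·(cos 60.30°, sin 60.30°) = (23.09, 4.210). AU is perpendicular to UQ; with |UQ| = 18.1 on the right of AU, Q = U + 18.1·(0.8686, -0.4955) = (38.81, -4.758). So Q.y = -4.758.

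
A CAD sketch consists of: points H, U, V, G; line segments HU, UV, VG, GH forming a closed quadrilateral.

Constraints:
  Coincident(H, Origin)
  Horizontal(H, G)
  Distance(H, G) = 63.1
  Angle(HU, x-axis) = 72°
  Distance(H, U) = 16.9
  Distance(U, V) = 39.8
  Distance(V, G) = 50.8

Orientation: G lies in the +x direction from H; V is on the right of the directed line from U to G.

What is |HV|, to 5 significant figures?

27.850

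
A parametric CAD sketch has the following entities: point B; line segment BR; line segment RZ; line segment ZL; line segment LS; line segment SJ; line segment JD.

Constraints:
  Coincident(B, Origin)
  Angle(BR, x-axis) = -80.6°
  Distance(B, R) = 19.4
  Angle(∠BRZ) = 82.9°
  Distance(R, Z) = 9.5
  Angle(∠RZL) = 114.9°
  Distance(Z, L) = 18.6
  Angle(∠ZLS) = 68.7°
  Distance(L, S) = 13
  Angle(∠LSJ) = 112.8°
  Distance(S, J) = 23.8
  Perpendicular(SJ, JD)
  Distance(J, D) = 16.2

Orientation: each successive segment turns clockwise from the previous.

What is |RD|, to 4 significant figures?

13.64

B is at the origin; BR runs at -80.6° with length 19.4, so R = (3.169, -19.14). ∠BRZ = 82.9° gives RZ at -177.7° from the x-axis; with |RZ| = 9.5, Z = (-6.324, -19.52). ∠RZL = 114.9° gives ZL at 117.2° from the x-axis; with |ZL| = 18.6, L = (-14.83, -2.978). ∠ZLS = 68.7° gives LS at 5.900° from the x-axis; with |LS| = 13.0, S = (-1.895, -1.641). ∠LSJ = 112.8° gives SJ at -61.30° from the x-axis; with |SJ| = 23.8, J = (9.535, -22.52). SJ ⟂ JD, so JD runs at -151.3°; with |JD| = 16.2, D = (-4.675, -30.30). Then |RD| = |D − R| = 13.64.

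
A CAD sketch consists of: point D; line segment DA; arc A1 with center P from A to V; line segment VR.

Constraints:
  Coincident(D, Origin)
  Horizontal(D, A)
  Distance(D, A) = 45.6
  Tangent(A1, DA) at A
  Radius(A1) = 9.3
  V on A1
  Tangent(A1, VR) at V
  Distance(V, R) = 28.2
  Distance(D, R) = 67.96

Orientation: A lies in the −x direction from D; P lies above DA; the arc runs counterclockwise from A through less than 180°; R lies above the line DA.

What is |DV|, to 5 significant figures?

41.594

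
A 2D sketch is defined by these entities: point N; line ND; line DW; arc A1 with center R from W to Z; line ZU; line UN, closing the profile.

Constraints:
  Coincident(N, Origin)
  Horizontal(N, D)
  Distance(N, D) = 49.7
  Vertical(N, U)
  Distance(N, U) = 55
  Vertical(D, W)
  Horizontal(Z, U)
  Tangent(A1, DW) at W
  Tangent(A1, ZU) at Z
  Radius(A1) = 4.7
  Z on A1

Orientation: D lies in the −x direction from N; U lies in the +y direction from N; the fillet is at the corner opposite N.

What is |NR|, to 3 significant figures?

67.5

N is at the origin; N and D share the same y with |ND| = 49.7 and D on the −x side, so D = (-49.7, 0.00). NU is vertical with |NU| = 55.0 and U on the +y side, so U = (0.00, 55.0). The virtual corner opposite N is at (-49.7, 55.0). The tangent condition forces RW to be normal to DW and the tangent condition forces RZ to be normal to ZU, with radius 4.7, so the center R sits 4.7 in from both sides at R = (-45.0, 50.3). Then |NR| = |R − N| = 67.5.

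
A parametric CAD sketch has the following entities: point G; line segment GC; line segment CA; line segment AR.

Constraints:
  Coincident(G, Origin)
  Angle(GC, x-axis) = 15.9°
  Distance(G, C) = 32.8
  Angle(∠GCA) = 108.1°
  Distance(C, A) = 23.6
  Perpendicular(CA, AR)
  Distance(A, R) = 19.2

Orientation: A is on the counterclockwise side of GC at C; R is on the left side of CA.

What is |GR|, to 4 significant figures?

35.85

G is at the origin; GC runs at 15.9° with length 32.8, so C = 32.8·(cos 15.9°, sin 15.9°) = (31.55, 8.986). ∠GCA = 108.1°, so CA runs at 15.9° + (180° − 108.1°) = 87.80° from the x-axis; with |CA| = 23.6, A = C + 23.6·(cos 87.80°, sin 87.80°) = (32.45, 32.57). CA is perpendicular to AR; with |AR| = 19.2 on the left of CA, R = A + 19.2·(-0.9993, 0.03839) = (13.27, 33.31). Then |GR| = |R − G| = 35.85.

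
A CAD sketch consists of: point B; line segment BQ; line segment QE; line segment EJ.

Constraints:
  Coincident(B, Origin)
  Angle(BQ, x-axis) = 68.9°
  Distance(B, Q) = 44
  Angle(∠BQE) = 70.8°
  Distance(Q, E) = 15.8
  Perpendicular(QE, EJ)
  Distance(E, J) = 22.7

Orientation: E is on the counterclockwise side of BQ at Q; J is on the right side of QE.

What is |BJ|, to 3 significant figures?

64.3

B is at the origin; BQ runs at 68.9° with length 44.0, so Q = 44.0·(cos 68.9°, sin 68.9°) = (15.8, 41.0). ∠BQE = 70.8°, so QE runs at 68.9° + (180° − 70.8°) = 178° from the x-axis; with |QE| = 15.8, E = Q + 15.8·(cos 178°, sin 178°) = (0.0485, 41.6). QE is perpendicular to EJ; with |EJ| = 22.7 on the right of QE, J = E + 22.7·(0.0332, 0.999) = (0.801, 64.3). Then |BJ| = |J − B| = 64.3.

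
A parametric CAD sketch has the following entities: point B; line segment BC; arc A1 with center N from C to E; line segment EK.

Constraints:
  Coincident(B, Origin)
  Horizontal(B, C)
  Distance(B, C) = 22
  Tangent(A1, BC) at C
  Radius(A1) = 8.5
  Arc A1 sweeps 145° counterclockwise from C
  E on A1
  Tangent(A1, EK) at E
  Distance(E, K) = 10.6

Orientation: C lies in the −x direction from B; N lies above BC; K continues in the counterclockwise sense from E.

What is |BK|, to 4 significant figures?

33.62

B is at the origin; B and C share the same y with |BC| = 22.0 and C on the −x side, so C = (-22.00, 0.000). Tangency of A1 to BC means the radius NC is perpendicular to BC, so N = C + (0, 8.5) = (-22.00, 8.500). On A1, C sits at bearing -90° from N; a 145° counterclockwise sweep puts E at bearing 55°, so E = N + 8.5·(cos 55°, sin 55°) = (-17.12, 15.46). Since A1 is tangent to EK there, NE ⟂ EK, so EK runs along (−sin 55°, cos 55°); with |EK| = 10.6, K = (-25.81, 21.54). Then |BK| = |K − B| = 33.62.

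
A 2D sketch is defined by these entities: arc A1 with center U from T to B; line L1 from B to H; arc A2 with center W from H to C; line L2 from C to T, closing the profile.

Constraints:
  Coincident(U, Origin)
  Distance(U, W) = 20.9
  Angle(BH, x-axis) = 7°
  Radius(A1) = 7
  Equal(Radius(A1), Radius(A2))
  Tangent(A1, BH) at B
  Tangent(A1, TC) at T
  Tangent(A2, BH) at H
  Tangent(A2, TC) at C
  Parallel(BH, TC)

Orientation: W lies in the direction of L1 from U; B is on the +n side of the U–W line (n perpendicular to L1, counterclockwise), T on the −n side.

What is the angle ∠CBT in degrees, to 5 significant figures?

56.184°

The slot axis is L1's direction at 7.0°, so u = (cos 7.0°, sin 7.0°) = (0.99255, 0.12187) and n = (−sin 7.0°, cos 7.0°) = (-0.12187, 0.99255). U is at the origin and W lies 20.9 along u from U, so W = 20.9·u = (20.744, 2.5471). Tangency of A1 to both parallel lines with radius 7.0 puts B and T at U ± 7.0·n: B = (-0.85309, 6.9478), T = (0.85309, -6.9478). Equal radii place H and C the same way about W: H = W + 7.0·n = (19.891, 9.4949), C = W − 7.0·n = (21.597, -4.4008). Then cos ∠CBT = BC·BT / (|BC||BT|), giving 56.184°.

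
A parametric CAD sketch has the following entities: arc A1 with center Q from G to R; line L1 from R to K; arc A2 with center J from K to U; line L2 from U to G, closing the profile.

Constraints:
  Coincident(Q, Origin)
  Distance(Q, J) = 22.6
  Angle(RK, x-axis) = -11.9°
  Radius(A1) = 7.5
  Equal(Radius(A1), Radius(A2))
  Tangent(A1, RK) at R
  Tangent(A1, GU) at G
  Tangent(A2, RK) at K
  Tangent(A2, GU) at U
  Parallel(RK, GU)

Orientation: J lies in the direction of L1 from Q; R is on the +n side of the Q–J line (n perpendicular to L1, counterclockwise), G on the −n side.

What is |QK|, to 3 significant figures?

23.8

Tangency of A1 to both parallel lines with radius 7.5 puts R and G at Q ± 7.5·n: R = (1.55, 7.34), G = (-1.55, -7.34). Equal radii place K and U the same way about J: K = J + 7.5·n = (23.7, 2.68), U = J − 7.5·n = (20.6, -12.0). Then |QK| = |K − Q| = 23.8.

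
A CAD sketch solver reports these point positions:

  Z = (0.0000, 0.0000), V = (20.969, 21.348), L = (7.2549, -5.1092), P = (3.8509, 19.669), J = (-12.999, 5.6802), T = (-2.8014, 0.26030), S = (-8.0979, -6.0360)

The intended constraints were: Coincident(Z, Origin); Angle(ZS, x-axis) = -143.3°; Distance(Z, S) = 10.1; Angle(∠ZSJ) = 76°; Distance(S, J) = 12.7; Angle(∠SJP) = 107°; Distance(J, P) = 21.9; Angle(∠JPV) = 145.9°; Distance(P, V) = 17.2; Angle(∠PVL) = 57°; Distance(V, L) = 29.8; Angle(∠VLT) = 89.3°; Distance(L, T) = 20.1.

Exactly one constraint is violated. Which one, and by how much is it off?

Distance(L, T) = 20.1 — off by 8.70.

Z = (0.00, 0.00) ✓; ZS at -143.3° ✓; |ZS| = 10.10 ✓; ∠ZSJ = 76.00° ✓; |SJ| = 12.70 ✓; ∠SJP = 107.0° ✓; |JP| = 21.90 ✓; ∠JPV = 145.9° ✓; |PV| = 17.20 ✓; ∠PVL = 57.00° ✓; |VL| = 29.80 ✓; ∠VLT = 89.30° ✓; |LT| = 11.40 ✗.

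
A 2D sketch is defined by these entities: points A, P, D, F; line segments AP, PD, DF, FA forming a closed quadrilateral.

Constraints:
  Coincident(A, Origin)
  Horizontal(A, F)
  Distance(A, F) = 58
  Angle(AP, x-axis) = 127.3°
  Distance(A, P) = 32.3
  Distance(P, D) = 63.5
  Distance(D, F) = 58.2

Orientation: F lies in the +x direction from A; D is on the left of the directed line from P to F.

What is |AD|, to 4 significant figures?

65.79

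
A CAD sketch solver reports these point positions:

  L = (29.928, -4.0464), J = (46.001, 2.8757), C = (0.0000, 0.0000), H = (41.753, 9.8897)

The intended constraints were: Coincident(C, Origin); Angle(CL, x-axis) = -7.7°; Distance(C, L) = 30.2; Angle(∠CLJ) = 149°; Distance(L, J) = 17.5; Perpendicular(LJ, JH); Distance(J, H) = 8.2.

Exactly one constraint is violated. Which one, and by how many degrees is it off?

Perpendicular(LJ, JH) — off by 7.90°.

C = (0.00, 0.00) ✓; CL at -7.700° ✓; |CL| = 30.20 ✓; ∠CLJ = 149.0° ✓; |LJ| = 17.50 ✓; ∠(LJ, JH) = 97.90° ✗; |JH| = 8.200 ✓.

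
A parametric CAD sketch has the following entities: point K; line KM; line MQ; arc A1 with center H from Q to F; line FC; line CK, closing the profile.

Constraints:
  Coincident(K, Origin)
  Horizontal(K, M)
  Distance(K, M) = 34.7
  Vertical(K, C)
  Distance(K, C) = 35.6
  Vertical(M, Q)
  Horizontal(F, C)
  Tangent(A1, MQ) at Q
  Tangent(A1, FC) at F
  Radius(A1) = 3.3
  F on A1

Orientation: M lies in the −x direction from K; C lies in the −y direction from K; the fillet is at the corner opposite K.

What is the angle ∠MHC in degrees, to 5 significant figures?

101.83°

K and C share the same x with |KC| = 35.6 and C on the −y side, so C = (0.0000, -35.600). The virtual corner opposite K is at (-34.700, -35.600). Since A1 is tangent to MQ there, HQ ⟂ MQ and since A1 is tangent to FC there, HF ⟂ FC, with radius 3.3, so the center H sits 3.3 in from both sides at H = (-31.400, -32.300). Then cos ∠MHC = HM·HC / (|HM||HC|), giving 101.83°.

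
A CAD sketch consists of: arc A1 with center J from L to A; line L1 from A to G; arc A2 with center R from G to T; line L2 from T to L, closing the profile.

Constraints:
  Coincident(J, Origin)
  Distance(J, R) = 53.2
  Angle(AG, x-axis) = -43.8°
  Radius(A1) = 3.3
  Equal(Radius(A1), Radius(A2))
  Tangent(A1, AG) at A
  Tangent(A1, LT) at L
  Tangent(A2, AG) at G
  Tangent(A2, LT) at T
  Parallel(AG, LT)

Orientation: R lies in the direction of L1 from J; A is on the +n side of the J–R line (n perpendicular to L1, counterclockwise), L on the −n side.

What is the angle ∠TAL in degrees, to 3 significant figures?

82.9°

The slot axis is L1's direction at -43.8°, so u = (cos -43.8°, sin -43.8°) = (0.722, -0.692) and n = (−sin -43.8°, cos -43.8°) = (0.692, 0.722). J is at the origin and R lies 53.2 along u from J, so R = 53.2·u = (38.4, -36.8). Tangency of A1 to both parallel lines with radius 3.3 puts A and L at J ± 3.3·n: A = (2.28, 2.38), L = (-2.28, -2.38). Equal radii place G and T the same way about R: G = R + 3.3·n = (40.7, -34.4), T = R − 3.3·n = (36.1, -39.2). Then cos ∠TAL = AT·AL / (|AT||AL|), giving 82.9°.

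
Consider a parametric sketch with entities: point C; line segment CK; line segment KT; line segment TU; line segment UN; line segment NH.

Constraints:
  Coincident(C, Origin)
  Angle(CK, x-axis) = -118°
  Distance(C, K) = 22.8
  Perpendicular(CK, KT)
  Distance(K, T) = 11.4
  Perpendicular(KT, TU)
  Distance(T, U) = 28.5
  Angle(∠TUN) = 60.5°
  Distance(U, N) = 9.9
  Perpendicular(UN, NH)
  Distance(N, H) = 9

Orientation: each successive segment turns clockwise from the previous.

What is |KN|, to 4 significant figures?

23.79

C is at the origin; CK runs at -118.0° with length 22.8, so K = (-10.70, -20.13). CK ⟂ KT, so KT runs at 152.0°; with |KT| = 11.4, T = (-20.77, -14.78). KT is perpendicular to TU, so TU runs at 62.00°; with |TU| = 28.5, U = (-7.390, 10.38). ∠TUN = 60.5° gives UN at -57.50° from the x-axis; with |UN| = 9.9, N = (-2.070, 2.035). Then |KN| = |N − K| = 23.79.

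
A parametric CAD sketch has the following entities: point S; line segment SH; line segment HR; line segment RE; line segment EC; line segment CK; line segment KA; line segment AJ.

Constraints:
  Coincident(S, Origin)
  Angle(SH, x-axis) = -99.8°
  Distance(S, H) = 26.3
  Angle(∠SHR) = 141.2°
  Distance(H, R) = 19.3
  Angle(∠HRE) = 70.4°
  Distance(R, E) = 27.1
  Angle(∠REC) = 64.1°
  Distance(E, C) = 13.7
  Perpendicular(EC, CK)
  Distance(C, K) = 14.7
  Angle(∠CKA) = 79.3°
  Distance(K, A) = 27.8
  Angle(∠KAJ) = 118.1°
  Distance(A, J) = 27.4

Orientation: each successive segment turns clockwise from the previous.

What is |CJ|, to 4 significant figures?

39.20

∠CKA = 79.3° gives KA at 165.2° from the x-axis; with |KA| = 27.8, A = (-43.28, -22.06). ∠KAJ = 118.1° gives AJ at 103.3° from the x-axis; with |AJ| = 27.4, J = (-49.58, 4.607). Then |CJ| = |J − C| = 39.20.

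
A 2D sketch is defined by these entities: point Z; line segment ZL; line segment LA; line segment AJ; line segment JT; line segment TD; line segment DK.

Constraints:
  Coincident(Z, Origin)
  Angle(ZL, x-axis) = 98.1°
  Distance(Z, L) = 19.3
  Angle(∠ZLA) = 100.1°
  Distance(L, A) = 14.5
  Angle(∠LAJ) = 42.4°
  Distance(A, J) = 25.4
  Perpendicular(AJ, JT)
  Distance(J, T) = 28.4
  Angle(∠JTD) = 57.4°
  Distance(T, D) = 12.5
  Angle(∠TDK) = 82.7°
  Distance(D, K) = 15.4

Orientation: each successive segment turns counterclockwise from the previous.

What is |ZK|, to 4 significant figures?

11.89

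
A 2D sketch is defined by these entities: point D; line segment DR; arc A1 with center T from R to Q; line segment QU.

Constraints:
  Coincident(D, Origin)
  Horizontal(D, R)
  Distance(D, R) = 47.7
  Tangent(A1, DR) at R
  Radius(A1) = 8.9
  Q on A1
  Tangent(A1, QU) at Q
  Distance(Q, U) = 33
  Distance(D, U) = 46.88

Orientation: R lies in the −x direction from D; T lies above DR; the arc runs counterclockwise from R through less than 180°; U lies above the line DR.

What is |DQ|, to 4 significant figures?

39.74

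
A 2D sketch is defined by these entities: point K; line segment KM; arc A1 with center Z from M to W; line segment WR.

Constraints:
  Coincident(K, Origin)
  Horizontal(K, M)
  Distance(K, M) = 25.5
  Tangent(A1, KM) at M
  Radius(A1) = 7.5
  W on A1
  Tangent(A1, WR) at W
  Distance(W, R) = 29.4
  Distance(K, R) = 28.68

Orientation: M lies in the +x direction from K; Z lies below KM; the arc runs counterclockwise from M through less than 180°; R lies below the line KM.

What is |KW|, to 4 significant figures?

19.46

Checks: |ZM| = 7.500 ✓; |ZW| = 7.500 ✓; ∠(ZW, WR) = 90.00° ✓; |WR| = 29.40 ✓; |KR| = 28.68 ✓.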